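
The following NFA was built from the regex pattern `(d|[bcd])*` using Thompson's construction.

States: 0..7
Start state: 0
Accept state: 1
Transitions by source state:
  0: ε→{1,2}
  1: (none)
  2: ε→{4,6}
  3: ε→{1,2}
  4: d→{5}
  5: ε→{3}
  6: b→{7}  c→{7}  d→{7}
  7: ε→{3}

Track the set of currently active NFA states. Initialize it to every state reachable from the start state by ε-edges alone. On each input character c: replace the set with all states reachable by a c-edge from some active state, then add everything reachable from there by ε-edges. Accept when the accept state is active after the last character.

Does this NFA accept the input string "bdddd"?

Answer: ACCEPT

Trace:
S₀ = ε-closure({0}) = {0,1,2,4,6}
'b' @ 1: {1,2,3,4,6,7}  ✓accept
'd' @ 2: {1,2,3,4,5,6,7}  ✓accept
'd' @ 3: {1,2,3,4,5,6,7}  ✓accept
'd' @ 4: {1,2,3,4,5,6,7}  ✓accept
'd' @ 5: {1,2,3,4,5,6,7}  ✓accept
final: {1,2,3,4,5,6,7}; accept 1 in set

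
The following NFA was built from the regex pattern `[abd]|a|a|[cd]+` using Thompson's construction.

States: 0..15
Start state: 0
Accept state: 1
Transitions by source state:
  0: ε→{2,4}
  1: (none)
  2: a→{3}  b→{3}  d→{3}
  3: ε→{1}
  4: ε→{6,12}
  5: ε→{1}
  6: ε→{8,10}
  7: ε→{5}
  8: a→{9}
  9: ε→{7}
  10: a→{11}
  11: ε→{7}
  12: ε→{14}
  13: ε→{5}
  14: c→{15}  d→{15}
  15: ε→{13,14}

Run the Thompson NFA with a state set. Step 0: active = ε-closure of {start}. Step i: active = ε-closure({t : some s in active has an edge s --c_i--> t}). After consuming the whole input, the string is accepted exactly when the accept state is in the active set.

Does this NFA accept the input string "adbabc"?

start: ε-closure({0}) = {0,2,4,6,8,10,12,14}
'a' @ 1: {1,3,5,7,9,11}  ✓accept
'd' @ 2: {}  — no active states
rest 'babc' ignored (set empty)
after full input: {}  (accept=1 not in)

Answer: REJECT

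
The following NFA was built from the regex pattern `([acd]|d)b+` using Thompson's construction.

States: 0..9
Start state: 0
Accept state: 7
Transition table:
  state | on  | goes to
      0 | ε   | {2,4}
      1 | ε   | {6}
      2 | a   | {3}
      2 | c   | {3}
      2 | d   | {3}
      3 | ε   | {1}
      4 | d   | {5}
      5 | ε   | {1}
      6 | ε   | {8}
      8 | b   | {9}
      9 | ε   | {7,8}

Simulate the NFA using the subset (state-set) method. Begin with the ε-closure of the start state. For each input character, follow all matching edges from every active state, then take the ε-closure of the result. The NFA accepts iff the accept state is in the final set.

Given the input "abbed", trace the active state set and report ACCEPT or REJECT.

Answer: REJECT

Derivation:
start: ε-closure({0}) = {0,2,4}
'a' @ 1: {1,3,6,8}
'b' @ 2: {7,8,9}  [accepting]
'b' @ 3: {7,8,9}  [accepting]
'e' @ 4: {}  — no active states
rest 'd' ignored (set empty)
end set {} — state 7 not in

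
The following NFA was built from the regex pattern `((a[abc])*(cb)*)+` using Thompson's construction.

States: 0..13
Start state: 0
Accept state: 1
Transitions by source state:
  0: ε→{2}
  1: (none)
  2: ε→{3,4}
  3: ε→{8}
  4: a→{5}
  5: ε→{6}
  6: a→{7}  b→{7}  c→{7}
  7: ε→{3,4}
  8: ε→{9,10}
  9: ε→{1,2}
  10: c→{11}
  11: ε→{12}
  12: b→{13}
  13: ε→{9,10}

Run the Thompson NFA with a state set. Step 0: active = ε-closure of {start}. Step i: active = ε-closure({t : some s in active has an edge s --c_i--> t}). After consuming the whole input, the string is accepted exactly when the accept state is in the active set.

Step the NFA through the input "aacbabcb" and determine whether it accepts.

Answer: ACCEPT

Trace:
start: ε-closure({0}) = {0,1,2,3,4,8,9,10}
'a' @ 1: {5,6}
'a' @ 2: {1,2,3,4,7,8,9,10}  (accept∈set)
'c' @ 3: {11,12}
'b' @ 4: {1,2,3,4,8,9,10,13}  (accept∈set)
'a' @ 5: {5,6}
'b' @ 6: {1,2,3,4,7,8,9,10}  (accept∈set)
'c' @ 7: {11,12}
'b' @ 8: {1,2,3,4,8,9,10,13}  (accept∈set)
after full input: {1,2,3,4,8,9,10,13}  (accept=1 in)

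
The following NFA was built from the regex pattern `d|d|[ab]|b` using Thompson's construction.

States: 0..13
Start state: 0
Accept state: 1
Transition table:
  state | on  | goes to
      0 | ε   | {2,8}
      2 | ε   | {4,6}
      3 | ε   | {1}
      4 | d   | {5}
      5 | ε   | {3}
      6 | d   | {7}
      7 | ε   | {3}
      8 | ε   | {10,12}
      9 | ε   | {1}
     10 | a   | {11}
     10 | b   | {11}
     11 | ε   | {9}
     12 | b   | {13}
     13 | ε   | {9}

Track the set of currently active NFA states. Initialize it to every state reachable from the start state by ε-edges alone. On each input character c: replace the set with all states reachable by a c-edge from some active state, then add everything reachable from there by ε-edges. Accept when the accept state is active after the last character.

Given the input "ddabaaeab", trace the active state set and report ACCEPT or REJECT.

S₀ = ε-closure({0}) = {0,2,4,6,8,10,12}
'd' @ 1: {1,3,5,7}  (accept∈set)
'd' @ 2: {}  — state set empty
rest 'abaaeab' ignored (set empty)
after full input: {}  (accept=1 not in)

Answer: REJECT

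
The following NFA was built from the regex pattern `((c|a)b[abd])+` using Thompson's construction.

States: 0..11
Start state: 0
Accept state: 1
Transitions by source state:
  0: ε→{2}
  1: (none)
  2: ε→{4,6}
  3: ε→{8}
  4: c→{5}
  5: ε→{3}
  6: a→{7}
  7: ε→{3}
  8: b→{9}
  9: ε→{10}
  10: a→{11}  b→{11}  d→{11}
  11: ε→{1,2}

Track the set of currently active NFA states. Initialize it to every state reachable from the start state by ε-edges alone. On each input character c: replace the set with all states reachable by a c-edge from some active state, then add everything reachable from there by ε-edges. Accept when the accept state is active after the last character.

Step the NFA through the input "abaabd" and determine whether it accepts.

initial (ε-close {0}): {0,2,4,6}
'a' @ 1: {3,7,8}
'b' @ 2: {9,10}
'a' @ 3: {1,2,4,6,11}  ✓accept
'a' @ 4: {3,7,8}
'b' @ 5: {9,10}
'd' @ 6: {1,2,4,6,11}  ✓accept
end set {1,2,4,6,11} — state 1 in

Answer: ACCEPT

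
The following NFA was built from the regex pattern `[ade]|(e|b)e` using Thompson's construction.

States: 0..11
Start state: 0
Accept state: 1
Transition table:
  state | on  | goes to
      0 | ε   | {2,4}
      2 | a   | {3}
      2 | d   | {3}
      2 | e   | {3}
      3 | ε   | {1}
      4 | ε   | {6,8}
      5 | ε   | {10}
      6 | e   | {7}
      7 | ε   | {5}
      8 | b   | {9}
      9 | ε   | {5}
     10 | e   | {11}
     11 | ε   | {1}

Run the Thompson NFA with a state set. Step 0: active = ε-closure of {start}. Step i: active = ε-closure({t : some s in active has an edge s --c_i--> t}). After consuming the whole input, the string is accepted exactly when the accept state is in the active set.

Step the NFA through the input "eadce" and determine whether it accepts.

Answer: REJECT

Steps:
start: ε-closure({0}) = {0,2,4,6,8}
'e' @ 1: {1,3,5,7,10}  (accept∈set)
'a' @ 2: {}  — dead — no transitions
rest 'dce' ignored (set empty)
end set {} — state 1 not in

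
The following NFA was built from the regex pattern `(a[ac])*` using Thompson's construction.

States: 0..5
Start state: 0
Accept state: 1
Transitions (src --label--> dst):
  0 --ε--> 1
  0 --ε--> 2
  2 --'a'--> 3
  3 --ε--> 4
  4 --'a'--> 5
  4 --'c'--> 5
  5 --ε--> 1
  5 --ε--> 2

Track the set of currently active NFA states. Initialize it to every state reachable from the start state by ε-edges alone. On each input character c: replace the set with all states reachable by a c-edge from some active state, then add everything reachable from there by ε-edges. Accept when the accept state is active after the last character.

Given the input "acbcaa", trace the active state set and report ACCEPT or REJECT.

Answer: REJECT

Steps:
S₀ = ε-closure({0}) = {0,1,2}
'a' @ 1: {3,4}
'c' @ 2: {1,2,5}  [accepting]
'b' @ 3: {}  — state set empty
rest 'caa' ignored (set empty)
end set {} — state 1 not in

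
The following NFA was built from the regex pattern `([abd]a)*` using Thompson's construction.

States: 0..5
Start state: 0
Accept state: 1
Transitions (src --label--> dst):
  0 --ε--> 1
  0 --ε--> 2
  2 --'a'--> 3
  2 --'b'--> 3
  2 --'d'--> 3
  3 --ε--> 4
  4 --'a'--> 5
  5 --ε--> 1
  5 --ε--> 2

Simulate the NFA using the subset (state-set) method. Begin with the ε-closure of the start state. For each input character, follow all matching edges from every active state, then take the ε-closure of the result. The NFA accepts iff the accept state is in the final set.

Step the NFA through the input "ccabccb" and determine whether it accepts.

initial (ε-close {0}): {0,1,2}
'c' @ 1: {}  — state set empty
rest 'cabccb' ignored (set empty)
after full input: {}  (accept=1 not in)

Answer: REJECT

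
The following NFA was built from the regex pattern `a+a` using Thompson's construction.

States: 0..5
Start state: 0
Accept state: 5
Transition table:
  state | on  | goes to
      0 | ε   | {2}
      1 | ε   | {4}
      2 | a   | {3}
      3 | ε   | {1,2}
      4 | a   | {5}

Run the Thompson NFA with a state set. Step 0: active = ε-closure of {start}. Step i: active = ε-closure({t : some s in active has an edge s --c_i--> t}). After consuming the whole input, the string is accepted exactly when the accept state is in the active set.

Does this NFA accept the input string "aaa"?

Answer: ACCEPT

Steps:
S₀ = ε-closure({0}) = {0,2}
'a' @ 1: {1,2,3,4}
'a' @ 2: {1,2,3,4,5}  ✓accept
'a' @ 3: {1,2,3,4,5}  ✓accept
end set {1,2,3,4,5} — state 5 in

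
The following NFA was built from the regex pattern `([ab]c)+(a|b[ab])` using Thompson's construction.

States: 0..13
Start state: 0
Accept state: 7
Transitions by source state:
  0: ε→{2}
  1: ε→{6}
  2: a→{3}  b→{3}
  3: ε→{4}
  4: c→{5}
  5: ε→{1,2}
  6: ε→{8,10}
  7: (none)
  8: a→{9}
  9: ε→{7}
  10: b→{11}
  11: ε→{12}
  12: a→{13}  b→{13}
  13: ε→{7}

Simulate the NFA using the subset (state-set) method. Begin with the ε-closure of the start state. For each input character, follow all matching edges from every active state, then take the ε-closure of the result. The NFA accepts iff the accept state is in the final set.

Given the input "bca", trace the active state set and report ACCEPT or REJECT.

Answer: ACCEPT

Steps:
initial (ε-close {0}): {0,2}
'b' @ 1: {3,4}
'c' @ 2: {1,2,5,6,8,10}
'a' @ 3: {3,4,7,9}  [accepting]
end set {3,4,7,9} — state 7 in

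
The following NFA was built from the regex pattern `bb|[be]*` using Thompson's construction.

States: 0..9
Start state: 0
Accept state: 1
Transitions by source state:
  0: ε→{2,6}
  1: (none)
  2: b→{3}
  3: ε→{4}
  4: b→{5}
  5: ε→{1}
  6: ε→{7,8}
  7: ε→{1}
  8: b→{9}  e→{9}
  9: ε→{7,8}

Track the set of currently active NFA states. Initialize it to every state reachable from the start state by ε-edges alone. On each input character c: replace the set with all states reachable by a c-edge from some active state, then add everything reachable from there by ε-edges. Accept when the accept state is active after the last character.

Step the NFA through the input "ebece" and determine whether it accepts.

initial (ε-close {0}): {0,1,2,6,7,8}
'e' @ 1: {1,7,8,9}  ✓accept
'b' @ 2: {1,7,8,9}  ✓accept
'e' @ 3: {1,7,8,9}  ✓accept
'c' @ 4: {}  — no active states
rest 'e' ignored (set empty)
end set {} — state 1 not in

Answer: REJECT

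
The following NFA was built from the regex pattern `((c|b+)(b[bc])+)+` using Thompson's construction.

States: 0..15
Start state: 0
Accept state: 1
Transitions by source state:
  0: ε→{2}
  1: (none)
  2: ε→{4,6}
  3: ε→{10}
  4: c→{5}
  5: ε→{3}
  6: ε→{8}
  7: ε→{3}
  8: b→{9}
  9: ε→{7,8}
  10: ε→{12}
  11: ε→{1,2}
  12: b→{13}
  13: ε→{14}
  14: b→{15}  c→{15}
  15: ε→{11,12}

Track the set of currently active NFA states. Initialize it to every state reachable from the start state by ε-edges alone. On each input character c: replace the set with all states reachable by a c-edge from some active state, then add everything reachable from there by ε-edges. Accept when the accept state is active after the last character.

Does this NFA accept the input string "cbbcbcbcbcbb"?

start: ε-closure({0}) = {0,2,4,6,8}
'c' @ 1: {3,5,10,12}
'b' @ 2: {13,14}
'b' @ 3: {1,2,4,6,8,11,12,15}  (accept∈set)
'c' @ 4: {3,5,10,12}
'b' @ 5: {13,14}
'c' @ 6: {1,2,4,6,8,11,12,15}  (accept∈set)
'b' @ 7: {3,7,8,9,10,12,13,14}
'c' @ 8: {1,2,4,6,8,11,12,15}  (accept∈set)
'b' @ 9: {3,7,8,9,10,12,13,14}
'c' @ 10: {1,2,4,6,8,11,12,15}  (accept∈set)
'b' @ 11: {3,7,8,9,10,12,13,14}
'b' @ 12: {1,2,3,4,6,7,8,9,10,11,12,13,14,15}  (accept∈set)
end set {1,2,3,4,6,7,8,9,10,11,12,13,14,15} — state 1 in

Answer: ACCEPT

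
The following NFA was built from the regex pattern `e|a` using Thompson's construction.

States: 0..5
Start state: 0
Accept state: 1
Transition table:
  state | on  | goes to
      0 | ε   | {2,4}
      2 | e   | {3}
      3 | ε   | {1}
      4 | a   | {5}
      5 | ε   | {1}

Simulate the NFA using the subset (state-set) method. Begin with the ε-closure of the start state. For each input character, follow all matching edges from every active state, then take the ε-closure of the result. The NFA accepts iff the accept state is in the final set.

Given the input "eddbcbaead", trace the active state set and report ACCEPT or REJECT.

initial (ε-close {0}): {0,2,4}
'e' @ 1: {1,3}  [accepting]
'd' @ 2: {}  — dead — no transitions
rest 'dbcbaead' ignored (set empty)
end set {} — state 1 not in

Answer: REJECT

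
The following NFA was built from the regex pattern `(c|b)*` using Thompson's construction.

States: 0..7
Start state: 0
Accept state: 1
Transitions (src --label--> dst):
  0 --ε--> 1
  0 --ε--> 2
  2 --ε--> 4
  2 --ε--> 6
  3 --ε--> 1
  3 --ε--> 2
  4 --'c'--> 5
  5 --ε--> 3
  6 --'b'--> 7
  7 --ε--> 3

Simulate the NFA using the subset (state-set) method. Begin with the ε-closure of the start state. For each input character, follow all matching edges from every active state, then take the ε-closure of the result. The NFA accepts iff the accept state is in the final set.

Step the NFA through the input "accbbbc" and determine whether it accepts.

initial (ε-close {0}): {0,1,2,4,6}
'a' @ 1: {}  — no active states
rest 'ccbbbc' ignored (set empty)
end set {} — state 1 not in

Answer: REJECT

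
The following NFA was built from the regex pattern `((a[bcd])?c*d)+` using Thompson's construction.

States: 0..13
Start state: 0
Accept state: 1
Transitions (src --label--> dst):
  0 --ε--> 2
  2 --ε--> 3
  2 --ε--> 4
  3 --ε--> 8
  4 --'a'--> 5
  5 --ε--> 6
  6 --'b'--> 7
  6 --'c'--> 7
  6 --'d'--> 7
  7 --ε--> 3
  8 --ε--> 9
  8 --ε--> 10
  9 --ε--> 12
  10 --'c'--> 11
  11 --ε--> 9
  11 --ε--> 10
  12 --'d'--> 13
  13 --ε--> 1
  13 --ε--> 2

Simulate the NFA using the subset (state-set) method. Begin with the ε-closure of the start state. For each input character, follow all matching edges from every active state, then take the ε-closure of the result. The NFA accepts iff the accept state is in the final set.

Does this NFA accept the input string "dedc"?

Answer: REJECT

Trace:
S₀ = ε-closure({0}) = {0,2,3,4,8,9,10,12}
'd' @ 1: {1,2,3,4,8,9,10,12,13}  ✓accept
'e' @ 2: {}  — no active states
rest 'dc' ignored (set empty)
end set {} — state 1 not in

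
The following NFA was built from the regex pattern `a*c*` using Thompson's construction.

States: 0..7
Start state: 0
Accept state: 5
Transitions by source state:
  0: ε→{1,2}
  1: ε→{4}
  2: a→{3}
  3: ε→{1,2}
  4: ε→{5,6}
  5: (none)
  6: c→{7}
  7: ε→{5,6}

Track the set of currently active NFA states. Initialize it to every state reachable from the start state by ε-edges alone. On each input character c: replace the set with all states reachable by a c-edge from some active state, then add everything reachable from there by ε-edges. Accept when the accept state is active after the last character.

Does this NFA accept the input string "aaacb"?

Answer: REJECT

Derivation:
S₀ = ε-closure({0}) = {0,1,2,4,5,6}
'a' @ 1: {1,2,3,4,5,6}  [accepting]
'a' @ 2: {1,2,3,4,5,6}  [accepting]
'a' @ 3: {1,2,3,4,5,6}  [accepting]
'c' @ 4: {5,6,7}  [accepting]
'b' @ 5: {}  — state set empty
end set {} — state 5 not in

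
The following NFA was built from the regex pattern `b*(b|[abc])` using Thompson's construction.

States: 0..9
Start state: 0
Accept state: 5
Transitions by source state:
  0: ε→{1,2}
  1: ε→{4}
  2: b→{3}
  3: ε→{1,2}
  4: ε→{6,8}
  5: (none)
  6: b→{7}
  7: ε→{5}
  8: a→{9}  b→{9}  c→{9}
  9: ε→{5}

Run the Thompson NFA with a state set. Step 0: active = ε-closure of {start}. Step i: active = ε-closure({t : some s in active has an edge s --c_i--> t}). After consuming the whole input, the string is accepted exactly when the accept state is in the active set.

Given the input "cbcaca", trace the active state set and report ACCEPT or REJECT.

Answer: REJECT

Steps:
S₀ = ε-closure({0}) = {0,1,2,4,6,8}
'c' @ 1: {5,9}  [accepting]
'b' @ 2: {}  — dead — no transitions
rest 'caca' ignored (set empty)
after full input: {}  (accept=5 not in)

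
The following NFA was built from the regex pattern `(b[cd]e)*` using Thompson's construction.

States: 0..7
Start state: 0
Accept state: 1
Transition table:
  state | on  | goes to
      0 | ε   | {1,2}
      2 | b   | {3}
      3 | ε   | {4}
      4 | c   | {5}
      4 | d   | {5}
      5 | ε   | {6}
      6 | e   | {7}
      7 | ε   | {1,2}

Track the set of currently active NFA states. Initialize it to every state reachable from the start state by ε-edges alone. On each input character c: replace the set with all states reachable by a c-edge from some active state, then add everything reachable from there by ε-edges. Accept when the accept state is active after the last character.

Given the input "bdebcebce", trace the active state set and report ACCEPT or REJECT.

S₀ = ε-closure({0}) = {0,1,2}
'b' @ 1: {3,4}
'd' @ 2: {5,6}
'e' @ 3: {1,2,7}  [accepting]
'b' @ 4: {3,4}
'c' @ 5: {5,6}
'e' @ 6: {1,2,7}  [accepting]
'b' @ 7: {3,4}
'c' @ 8: {5,6}
'e' @ 9: {1,2,7}  [accepting]
end set {1,2,7} — state 1 in

Answer: ACCEPT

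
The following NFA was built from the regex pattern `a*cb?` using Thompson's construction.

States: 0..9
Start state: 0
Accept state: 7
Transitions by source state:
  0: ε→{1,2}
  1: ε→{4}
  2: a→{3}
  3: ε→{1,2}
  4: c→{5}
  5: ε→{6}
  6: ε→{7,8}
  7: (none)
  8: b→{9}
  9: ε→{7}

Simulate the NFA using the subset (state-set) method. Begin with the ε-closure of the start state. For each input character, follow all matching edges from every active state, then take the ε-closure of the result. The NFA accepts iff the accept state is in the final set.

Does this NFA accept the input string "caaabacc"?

Answer: REJECT

Trace:
start: ε-closure({0}) = {0,1,2,4}
'c' @ 1: {5,6,7,8}  (accept∈set)
'a' @ 2: {}  — dead — no transitions
rest 'aabacc' ignored (set empty)
after full input: {}  (accept=7 not in)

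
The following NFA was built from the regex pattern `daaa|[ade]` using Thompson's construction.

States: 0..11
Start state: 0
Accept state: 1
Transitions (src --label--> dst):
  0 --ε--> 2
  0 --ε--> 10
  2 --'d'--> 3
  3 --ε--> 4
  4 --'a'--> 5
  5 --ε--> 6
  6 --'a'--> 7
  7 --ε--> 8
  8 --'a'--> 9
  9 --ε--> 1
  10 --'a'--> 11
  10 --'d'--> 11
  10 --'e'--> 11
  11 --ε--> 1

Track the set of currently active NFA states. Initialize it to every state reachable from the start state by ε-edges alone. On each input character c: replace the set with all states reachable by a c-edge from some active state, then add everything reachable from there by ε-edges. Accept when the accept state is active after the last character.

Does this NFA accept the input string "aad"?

S₀ = ε-closure({0}) = {0,2,10}
'a' @ 1: {1,11}  ✓accept
'a' @ 2: {}  — dead — no transitions
rest 'd' ignored (set empty)
final: {}; accept 1 not in set

Answer: REJECT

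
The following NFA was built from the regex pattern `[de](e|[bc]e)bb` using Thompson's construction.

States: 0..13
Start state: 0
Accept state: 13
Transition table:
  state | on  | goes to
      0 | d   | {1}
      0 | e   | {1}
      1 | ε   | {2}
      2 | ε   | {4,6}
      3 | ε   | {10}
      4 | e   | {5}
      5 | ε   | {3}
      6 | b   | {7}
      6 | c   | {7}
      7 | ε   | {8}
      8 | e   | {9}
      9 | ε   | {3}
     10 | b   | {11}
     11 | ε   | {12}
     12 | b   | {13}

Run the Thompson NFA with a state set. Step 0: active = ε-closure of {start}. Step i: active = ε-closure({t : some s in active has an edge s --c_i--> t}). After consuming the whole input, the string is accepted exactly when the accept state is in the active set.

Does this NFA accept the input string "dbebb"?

Answer: ACCEPT

Steps:
initial (ε-close {0}): {0}
'd' @ 1: {1,2,4,6}
'b' @ 2: {7,8}
'e' @ 3: {3,9,10}
'b' @ 4: {11,12}
'b' @ 5: {13}  [accepting]
end set {13} — state 13 in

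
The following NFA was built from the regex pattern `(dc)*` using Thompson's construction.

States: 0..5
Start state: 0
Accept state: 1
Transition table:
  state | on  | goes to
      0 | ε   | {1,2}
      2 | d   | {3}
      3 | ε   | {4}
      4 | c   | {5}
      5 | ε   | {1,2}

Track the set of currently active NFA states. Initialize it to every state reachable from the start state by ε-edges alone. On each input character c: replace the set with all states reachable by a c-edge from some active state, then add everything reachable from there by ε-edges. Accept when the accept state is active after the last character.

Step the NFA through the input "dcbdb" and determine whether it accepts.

Answer: REJECT

Derivation:
S₀ = ε-closure({0}) = {0,1,2}
'd' @ 1: {3,4}
'c' @ 2: {1,2,5}  ✓accept
'b' @ 3: {}  — state set empty
rest 'db' ignored (set empty)
end set {} — state 1 not in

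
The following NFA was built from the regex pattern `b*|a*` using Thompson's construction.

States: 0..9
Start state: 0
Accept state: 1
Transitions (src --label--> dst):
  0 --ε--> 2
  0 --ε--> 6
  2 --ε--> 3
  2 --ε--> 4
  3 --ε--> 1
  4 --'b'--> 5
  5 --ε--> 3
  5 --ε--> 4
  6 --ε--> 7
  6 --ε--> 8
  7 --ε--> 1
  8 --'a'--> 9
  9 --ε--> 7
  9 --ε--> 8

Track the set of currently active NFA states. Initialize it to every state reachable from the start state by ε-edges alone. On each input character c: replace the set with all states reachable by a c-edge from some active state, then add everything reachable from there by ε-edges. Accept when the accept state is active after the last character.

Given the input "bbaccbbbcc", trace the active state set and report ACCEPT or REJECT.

Answer: REJECT

Steps:
initial (ε-close {0}): {0,1,2,3,4,6,7,8}
'b' @ 1: {1,3,4,5}  [accepting]
'b' @ 2: {1,3,4,5}  [accepting]
'a' @ 3: {}  — state set empty
rest 'ccbbbcc' ignored (set empty)
after full input: {}  (accept=1 not in)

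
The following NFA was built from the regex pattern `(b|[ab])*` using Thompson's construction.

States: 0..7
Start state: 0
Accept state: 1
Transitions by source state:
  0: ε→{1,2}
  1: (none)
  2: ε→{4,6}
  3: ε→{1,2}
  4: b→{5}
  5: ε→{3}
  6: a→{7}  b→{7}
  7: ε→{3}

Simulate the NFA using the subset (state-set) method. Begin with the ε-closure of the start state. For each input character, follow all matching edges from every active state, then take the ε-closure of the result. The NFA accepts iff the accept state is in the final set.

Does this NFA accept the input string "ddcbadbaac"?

S₀ = ε-closure({0}) = {0,1,2,4,6}
'd' @ 1: {}  — dead — no transitions
rest 'dcbadbaac' ignored (set empty)
end set {} — state 1 not in

Answer: REJECT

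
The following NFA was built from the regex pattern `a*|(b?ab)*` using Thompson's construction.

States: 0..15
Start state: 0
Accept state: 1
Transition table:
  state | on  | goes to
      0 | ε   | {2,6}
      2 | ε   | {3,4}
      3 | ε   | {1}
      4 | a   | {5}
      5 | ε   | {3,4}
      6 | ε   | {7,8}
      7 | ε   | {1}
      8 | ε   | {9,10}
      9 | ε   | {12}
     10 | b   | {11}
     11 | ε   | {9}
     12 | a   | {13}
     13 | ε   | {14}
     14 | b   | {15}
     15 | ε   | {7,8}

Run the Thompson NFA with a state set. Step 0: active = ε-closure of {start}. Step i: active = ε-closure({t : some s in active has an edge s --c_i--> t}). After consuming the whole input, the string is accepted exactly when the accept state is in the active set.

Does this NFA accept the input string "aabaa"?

start: ε-closure({0}) = {0,1,2,3,4,6,7,8,9,10,12}
'a' @ 1: {1,3,4,5,13,14}  (accept∈set)
'a' @ 2: {1,3,4,5}  (accept∈set)
'b' @ 3: {}  — dead — no transitions
rest 'aa' ignored (set empty)
final: {}; accept 1 not in set

Answer: REJECT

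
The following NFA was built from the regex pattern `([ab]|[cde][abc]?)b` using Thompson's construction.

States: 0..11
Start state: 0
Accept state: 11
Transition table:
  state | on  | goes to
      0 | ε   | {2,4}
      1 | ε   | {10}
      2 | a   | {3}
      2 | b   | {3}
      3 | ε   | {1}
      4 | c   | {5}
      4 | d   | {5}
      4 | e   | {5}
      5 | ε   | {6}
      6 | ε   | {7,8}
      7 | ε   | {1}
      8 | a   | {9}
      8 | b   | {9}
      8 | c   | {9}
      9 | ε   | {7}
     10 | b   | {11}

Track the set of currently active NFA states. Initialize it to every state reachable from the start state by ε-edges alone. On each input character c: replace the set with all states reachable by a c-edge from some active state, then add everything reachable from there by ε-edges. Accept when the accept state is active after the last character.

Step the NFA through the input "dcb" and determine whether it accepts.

initial (ε-close {0}): {0,2,4}
'd' @ 1: {1,5,6,7,8,10}
'c' @ 2: {1,7,9,10}
'b' @ 3: {11}  ✓accept
end set {11} — state 11 in

Answer: ACCEPT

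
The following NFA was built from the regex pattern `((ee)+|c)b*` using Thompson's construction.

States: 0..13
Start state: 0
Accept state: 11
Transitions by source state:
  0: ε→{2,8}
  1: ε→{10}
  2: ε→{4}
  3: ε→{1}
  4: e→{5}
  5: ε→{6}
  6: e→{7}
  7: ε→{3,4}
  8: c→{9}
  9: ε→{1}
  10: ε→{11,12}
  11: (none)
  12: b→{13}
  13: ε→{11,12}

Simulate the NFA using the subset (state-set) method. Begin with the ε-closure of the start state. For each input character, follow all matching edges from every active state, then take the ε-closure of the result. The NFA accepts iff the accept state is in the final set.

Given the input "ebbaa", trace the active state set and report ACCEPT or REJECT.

initial (ε-close {0}): {0,2,4,8}
'e' @ 1: {5,6}
'b' @ 2: {}  — no active states
rest 'baa' ignored (set empty)
final: {}; accept 11 not in set

Answer: REJECT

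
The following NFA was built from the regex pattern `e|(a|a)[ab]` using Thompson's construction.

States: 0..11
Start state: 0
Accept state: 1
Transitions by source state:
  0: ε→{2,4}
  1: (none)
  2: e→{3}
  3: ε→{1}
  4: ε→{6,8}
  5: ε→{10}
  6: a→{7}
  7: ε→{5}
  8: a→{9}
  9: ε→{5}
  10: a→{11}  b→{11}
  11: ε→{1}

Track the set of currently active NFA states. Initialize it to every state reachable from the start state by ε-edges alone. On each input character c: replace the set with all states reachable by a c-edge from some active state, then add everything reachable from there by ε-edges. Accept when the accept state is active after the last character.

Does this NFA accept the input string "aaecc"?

S₀ = ε-closure({0}) = {0,2,4,6,8}
'a' @ 1: {5,7,9,10}
'a' @ 2: {1,11}  [accepting]
'e' @ 3: {}  — no active states
rest 'cc' ignored (set empty)
final: {}; accept 1 not in set

Answer: REJECT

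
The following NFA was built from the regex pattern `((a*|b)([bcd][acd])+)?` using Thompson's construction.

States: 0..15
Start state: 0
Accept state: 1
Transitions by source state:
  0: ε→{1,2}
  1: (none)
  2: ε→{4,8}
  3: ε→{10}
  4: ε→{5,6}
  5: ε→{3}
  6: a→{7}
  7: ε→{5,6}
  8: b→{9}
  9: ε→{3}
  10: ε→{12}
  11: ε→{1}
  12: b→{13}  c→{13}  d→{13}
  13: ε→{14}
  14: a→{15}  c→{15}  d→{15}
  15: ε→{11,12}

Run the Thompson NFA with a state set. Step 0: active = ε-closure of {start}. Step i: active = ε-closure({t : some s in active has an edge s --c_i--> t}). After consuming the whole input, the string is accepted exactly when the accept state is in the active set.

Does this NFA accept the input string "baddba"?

Answer: ACCEPT

Derivation:
S₀ = ε-closure({0}) = {0,1,2,3,4,5,6,8,10,12}
'b' @ 1: {3,9,10,12,13,14}
'a' @ 2: {1,11,12,15}  ✓accept
'd' @ 3: {13,14}
'd' @ 4: {1,11,12,15}  ✓accept
'b' @ 5: {13,14}
'a' @ 6: {1,11,12,15}  ✓accept
end set {1,11,12,15} — state 1 in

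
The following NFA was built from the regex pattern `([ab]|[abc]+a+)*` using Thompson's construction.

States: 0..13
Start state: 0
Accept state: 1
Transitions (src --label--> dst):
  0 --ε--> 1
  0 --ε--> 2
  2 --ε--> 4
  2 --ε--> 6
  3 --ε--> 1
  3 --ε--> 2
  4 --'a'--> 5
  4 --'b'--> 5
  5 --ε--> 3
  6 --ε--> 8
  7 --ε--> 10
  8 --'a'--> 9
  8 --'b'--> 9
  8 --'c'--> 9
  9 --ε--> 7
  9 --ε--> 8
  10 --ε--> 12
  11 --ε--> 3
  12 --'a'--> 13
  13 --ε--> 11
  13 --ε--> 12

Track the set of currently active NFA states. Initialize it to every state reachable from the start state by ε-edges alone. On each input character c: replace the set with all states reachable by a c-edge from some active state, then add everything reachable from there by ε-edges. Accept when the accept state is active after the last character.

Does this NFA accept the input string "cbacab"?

Answer: ACCEPT

Derivation:
initial (ε-close {0}): {0,1,2,4,6,8}
'c' @ 1: {7,8,9,10,12}
'b' @ 2: {7,8,9,10,12}
'a' @ 3: {1,2,3,4,6,7,8,9,10,11,12,13}  (accept∈set)
'c' @ 4: {7,8,9,10,12}
'a' @ 5: {1,2,3,4,6,7,8,9,10,11,12,13}  (accept∈set)
'b' @ 6: {1,2,3,4,5,6,7,8,9,10,12}  (accept∈set)
end set {1,2,3,4,5,6,7,8,9,10,12} — state 1 in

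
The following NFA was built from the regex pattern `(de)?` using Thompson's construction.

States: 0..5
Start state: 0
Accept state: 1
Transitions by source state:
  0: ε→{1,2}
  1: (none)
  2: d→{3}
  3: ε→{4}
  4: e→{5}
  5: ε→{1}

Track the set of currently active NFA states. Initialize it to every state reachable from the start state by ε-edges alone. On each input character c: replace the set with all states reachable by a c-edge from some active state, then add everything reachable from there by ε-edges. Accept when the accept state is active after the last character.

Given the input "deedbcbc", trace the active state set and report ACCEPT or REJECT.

Answer: REJECT

Derivation:
S₀ = ε-closure({0}) = {0,1,2}
'd' @ 1: {3,4}
'e' @ 2: {1,5}  (accept∈set)
'e' @ 3: {}  — state set empty
rest 'dbcbc' ignored (set empty)
after full input: {}  (accept=1 not in)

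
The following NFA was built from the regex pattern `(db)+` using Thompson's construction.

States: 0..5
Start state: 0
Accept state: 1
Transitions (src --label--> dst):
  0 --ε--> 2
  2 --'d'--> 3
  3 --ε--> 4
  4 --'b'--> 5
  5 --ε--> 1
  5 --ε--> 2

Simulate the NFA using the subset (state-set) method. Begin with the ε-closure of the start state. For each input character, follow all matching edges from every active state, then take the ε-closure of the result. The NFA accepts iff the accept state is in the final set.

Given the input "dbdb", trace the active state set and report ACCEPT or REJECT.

start: ε-closure({0}) = {0,2}
'd' @ 1: {3,4}
'b' @ 2: {1,2,5}  ✓accept
'd' @ 3: {3,4}
'b' @ 4: {1,2,5}  ✓accept
after full input: {1,2,5}  (accept=1 in)

Answer: ACCEPT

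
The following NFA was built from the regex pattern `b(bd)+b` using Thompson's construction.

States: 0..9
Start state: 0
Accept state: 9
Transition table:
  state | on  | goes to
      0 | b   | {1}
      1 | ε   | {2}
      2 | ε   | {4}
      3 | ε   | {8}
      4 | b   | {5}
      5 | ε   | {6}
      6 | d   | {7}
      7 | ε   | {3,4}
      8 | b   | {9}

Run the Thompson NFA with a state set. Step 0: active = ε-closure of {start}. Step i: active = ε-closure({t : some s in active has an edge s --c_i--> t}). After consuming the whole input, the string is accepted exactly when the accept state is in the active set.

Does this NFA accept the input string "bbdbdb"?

initial (ε-close {0}): {0}
'b' @ 1: {1,2,4}
'b' @ 2: {5,6}
'd' @ 3: {3,4,7,8}
'b' @ 4: {5,6,9}  (accept∈set)
'd' @ 5: {3,4,7,8}
'b' @ 6: {5,6,9}  (accept∈set)
after full input: {5,6,9}  (accept=9 in)

Answer: ACCEPT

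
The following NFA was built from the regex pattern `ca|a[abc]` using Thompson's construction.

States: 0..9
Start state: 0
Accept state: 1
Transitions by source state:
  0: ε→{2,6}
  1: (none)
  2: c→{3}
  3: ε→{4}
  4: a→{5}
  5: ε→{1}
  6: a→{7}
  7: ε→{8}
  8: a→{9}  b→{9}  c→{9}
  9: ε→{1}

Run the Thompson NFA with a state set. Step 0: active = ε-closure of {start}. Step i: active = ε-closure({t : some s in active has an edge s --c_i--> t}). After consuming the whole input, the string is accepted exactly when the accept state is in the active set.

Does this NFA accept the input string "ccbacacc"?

Answer: REJECT

Derivation:
initial (ε-close {0}): {0,2,6}
'c' @ 1: {3,4}
'c' @ 2: {}  — no active states
rest 'bacacc' ignored (set empty)
after full input: {}  (accept=1 not in)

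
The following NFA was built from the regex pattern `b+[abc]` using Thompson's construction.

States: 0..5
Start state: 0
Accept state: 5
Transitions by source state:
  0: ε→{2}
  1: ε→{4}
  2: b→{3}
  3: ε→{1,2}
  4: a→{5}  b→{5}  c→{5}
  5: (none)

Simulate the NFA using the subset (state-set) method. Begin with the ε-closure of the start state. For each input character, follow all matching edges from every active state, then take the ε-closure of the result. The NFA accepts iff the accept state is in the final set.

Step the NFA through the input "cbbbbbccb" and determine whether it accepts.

S₀ = ε-closure({0}) = {0,2}
'c' @ 1: {}  — no active states
rest 'bbbbbccb' ignored (set empty)
after full input: {}  (accept=5 not in)

Answer: REJECT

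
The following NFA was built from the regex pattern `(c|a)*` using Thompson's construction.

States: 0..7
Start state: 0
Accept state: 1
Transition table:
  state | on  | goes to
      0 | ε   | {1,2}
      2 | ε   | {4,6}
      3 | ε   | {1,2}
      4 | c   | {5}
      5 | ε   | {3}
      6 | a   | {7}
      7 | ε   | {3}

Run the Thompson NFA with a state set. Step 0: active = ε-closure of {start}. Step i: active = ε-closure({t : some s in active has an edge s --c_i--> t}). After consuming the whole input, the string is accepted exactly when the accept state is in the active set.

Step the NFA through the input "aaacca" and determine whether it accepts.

Answer: ACCEPT

Trace:
start: ε-closure({0}) = {0,1,2,4,6}
'a' @ 1: {1,2,3,4,6,7}  ✓accept
'a' @ 2: {1,2,3,4,6,7}  ✓accept
'a' @ 3: {1,2,3,4,6,7}  ✓accept
'c' @ 4: {1,2,3,4,5,6}  ✓accept
'c' @ 5: {1,2,3,4,5,6}  ✓accept
'a' @ 6: {1,2,3,4,6,7}  ✓accept
final: {1,2,3,4,6,7}; accept 1 in set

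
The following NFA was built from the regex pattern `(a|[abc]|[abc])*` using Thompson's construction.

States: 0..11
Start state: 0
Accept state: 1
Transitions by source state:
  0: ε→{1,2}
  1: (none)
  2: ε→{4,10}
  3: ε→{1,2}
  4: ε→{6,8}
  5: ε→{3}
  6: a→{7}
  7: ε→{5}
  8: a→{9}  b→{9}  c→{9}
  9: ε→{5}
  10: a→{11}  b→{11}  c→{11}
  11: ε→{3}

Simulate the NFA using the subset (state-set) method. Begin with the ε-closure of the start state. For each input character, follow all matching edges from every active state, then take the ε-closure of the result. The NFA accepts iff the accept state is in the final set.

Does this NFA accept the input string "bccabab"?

initial (ε-close {0}): {0,1,2,4,6,8,10}
'b' @ 1: {1,2,3,4,5,6,8,9,10,11}  [accepting]
'c' @ 2: {1,2,3,4,5,6,8,9,10,11}  [accepting]
'c' @ 3: {1,2,3,4,5,6,8,9,10,11}  [accepting]
'a' @ 4: {1,2,3,4,5,6,7,8,9,10,11}  [accepting]
'b' @ 5: {1,2,3,4,5,6,8,9,10,11}  [accepting]
'a' @ 6: {1,2,3,4,5,6,7,8,9,10,11}  [accepting]
'b' @ 7: {1,2,3,4,5,6,8,9,10,11}  [accepting]
final: {1,2,3,4,5,6,8,9,10,11}; accept 1 in set

Answer: ACCEPT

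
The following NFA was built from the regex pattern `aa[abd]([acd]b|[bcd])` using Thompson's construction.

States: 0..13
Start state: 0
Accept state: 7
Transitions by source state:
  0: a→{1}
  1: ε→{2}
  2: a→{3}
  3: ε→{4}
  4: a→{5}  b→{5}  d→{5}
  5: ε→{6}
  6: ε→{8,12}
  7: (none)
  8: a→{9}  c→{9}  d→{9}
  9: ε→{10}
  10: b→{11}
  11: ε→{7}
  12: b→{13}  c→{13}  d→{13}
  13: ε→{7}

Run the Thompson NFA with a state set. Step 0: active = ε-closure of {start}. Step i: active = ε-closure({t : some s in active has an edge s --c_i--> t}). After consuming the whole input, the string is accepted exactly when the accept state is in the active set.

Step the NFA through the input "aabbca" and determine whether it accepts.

Answer: REJECT

Steps:
S₀ = ε-closure({0}) = {0}
'a' @ 1: {1,2}
'a' @ 2: {3,4}
'b' @ 3: {5,6,8,12}
'b' @ 4: {7,13}  ✓accept
'c' @ 5: {}  — state set empty
rest 'a' ignored (set empty)
final: {}; accept 7 not in set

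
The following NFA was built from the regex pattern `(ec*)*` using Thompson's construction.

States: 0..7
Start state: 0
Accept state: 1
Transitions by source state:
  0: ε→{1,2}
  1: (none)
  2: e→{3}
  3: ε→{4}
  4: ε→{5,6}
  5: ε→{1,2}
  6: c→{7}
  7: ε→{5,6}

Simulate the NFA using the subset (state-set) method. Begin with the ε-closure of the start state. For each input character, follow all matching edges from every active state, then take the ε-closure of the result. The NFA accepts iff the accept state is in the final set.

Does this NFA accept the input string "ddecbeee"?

initial (ε-close {0}): {0,1,2}
'd' @ 1: {}  — no active states
rest 'decbeee' ignored (set empty)
after full input: {}  (accept=1 not in)

Answer: REJECT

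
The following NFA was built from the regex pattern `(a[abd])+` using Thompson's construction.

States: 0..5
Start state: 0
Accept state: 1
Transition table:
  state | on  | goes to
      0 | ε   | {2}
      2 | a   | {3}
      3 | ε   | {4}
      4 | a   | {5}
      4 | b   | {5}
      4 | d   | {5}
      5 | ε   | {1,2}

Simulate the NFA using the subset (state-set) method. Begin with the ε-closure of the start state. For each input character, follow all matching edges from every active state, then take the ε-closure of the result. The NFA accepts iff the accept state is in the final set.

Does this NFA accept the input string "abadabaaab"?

S₀ = ε-closure({0}) = {0,2}
'a' @ 1: {3,4}
'b' @ 2: {1,2,5}  (accept∈set)
'a' @ 3: {3,4}
'd' @ 4: {1,2,5}  (accept∈set)
'a' @ 5: {3,4}
'b' @ 6: {1,2,5}  (accept∈set)
'a' @ 7: {3,4}
'a' @ 8: {1,2,5}  (accept∈set)
'a' @ 9: {3,4}
'b' @ 10: {1,2,5}  (accept∈set)
end set {1,2,5} — state 1 in

Answer: ACCEPT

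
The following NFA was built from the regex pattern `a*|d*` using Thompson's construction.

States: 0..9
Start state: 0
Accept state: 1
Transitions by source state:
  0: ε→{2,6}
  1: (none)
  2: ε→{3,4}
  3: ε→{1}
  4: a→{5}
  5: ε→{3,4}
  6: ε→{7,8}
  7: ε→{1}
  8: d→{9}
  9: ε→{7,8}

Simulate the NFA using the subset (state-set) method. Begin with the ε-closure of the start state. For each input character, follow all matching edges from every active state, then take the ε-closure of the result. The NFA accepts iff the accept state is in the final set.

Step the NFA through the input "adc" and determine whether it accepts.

S₀ = ε-closure({0}) = {0,1,2,3,4,6,7,8}
'a' @ 1: {1,3,4,5}  ✓accept
'd' @ 2: {}  — dead — no transitions
rest 'c' ignored (set empty)
after full input: {}  (accept=1 not in)

Answer: REJECT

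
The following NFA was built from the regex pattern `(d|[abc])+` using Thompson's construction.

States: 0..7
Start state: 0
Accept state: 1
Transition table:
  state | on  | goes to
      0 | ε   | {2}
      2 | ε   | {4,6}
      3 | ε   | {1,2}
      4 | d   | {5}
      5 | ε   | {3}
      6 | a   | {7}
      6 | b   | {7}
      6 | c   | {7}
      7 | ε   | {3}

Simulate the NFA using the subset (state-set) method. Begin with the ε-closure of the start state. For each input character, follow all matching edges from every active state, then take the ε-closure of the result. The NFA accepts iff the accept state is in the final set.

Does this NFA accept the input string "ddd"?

Answer: ACCEPT

Trace:
start: ε-closure({0}) = {0,2,4,6}
'd' @ 1: {1,2,3,4,5,6}  ✓accept
'd' @ 2: {1,2,3,4,5,6}  ✓accept
'd' @ 3: {1,2,3,4,5,6}  ✓accept
final: {1,2,3,4,5,6}; accept 1 in set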